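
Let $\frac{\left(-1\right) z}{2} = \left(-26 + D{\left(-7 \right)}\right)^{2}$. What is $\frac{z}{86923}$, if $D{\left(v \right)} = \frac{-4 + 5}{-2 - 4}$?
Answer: $- \frac{24649}{1564614} \approx -0.015754$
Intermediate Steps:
$D{\left(v \right)} = - \frac{1}{6}$ ($D{\left(v \right)} = 1 \frac{1}{-6} = 1 \left(- \frac{1}{6}\right) = - \frac{1}{6}$)
$z = - \frac{24649}{18}$ ($z = - 2 \left(-26 - \frac{1}{6}\right)^{2} = - 2 \left(- \frac{157}{6}\right)^{2} = \left(-2\right) \frac{24649}{36} = - \frac{24649}{18} \approx -1369.4$)
$\frac{z}{86923} = - \frac{24649}{18 \cdot 86923} = \left(- \frac{24649}{18}\right) \frac{1}{86923} = - \frac{24649}{1564614}$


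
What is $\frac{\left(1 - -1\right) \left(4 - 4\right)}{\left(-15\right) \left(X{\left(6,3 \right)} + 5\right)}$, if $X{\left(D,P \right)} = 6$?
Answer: $0$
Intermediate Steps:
$\frac{\left(1 - -1\right) \left(4 - 4\right)}{\left(-15\right) \left(X{\left(6,3 \right)} + 5\right)} = \frac{\left(1 - -1\right) \left(4 - 4\right)}{\left(-15\right) \left(6 + 5\right)} = \frac{\left(1 + 1\right) 0}{\left(-15\right) 11} = \frac{2 \cdot 0}{-165} = 0 \left(- \frac{1}{165}\right) = 0$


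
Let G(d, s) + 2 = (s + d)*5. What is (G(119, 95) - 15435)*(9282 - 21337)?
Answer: 173194185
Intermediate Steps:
G(d, s) = -2 + 5*d + 5*s (G(d, s) = -2 + (s + d)*5 = -2 + (d + s)*5 = -2 + (5*d + 5*s) = -2 + 5*d + 5*s)
(G(119, 95) - 15435)*(9282 - 21337) = ((-2 + 5*119 + 5*95) - 15435)*(9282 - 21337) = ((-2 + 595 + 475) - 15435)*(-12055) = (1068 - 15435)*(-12055) = -14367*(-12055) = 173194185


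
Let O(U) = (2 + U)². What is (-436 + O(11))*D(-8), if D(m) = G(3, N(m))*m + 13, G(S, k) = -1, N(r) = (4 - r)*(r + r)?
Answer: -5607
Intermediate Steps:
N(r) = 2*r*(4 - r) (N(r) = (4 - r)*(2*r) = 2*r*(4 - r))
D(m) = 13 - m (D(m) = -m + 13 = 13 - m)
(-436 + O(11))*D(-8) = (-436 + (2 + 11)²)*(13 - 1*(-8)) = (-436 + 13²)*(13 + 8) = (-436 + 169)*21 = -267*21 = -5607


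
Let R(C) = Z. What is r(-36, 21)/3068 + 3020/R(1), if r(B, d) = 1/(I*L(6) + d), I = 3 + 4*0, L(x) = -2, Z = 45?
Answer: 9265363/138060 ≈ 67.111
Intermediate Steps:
R(C) = 45
I = 3 (I = 3 + 0 = 3)
r(B, d) = 1/(-6 + d) (r(B, d) = 1/(3*(-2) + d) = 1/(-6 + d))
r(-36, 21)/3068 + 3020/R(1) = 1/((-6 + 21)*3068) + 3020/45 = (1/3068)/15 + 3020*(1/45) = (1/15)*(1/3068) + 604/9 = 1/46020 + 604/9 = 9265363/138060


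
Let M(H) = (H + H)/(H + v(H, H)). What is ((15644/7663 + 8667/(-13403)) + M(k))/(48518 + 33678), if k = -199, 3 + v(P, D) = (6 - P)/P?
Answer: 13922801531511/341086978684898732 ≈ 4.0819e-5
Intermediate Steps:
v(P, D) = -3 + (6 - P)/P
M(H) = 2*H/(-4 + H + 6/H) (M(H) = (H + H)/(H + (-4 + 6/H)) = (2*H)/(-4 + H + 6/H) = 2*H/(-4 + H + 6/H))
((15644/7663 + 8667/(-13403)) + M(k))/(48518 + 33678) = ((15644/7663 + 8667/(-13403)) + 2*(-199)²/(6 - 199*(-4 - 199)))/(48518 + 33678) = ((15644*(1/7663) + 8667*(-1/13403)) + 2*39601/(6 - 199*(-203)))/82196 = ((15644/7663 - 8667/13403) + 2*39601/(6 + 40397))*(1/82196) = (143261311/102707189 + 2*39601/40403)*(1/82196) = (143261311/102707189 + 2*39601*(1/40403))*(1/82196) = (143261311/102707189 + 79202/40403)*(1/82196) = (13922801531511/4149678557167)*(1/82196) = 13922801531511/341086978684898732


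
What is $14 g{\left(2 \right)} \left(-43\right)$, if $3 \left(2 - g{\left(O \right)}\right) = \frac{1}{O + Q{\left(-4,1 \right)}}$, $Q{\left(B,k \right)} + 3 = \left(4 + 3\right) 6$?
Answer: $- \frac{147490}{123} \approx -1199.1$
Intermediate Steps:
$Q{\left(B,k \right)} = 39$ ($Q{\left(B,k \right)} = -3 + \left(4 + 3\right) 6 = -3 + 7 \cdot 6 = -3 + 42 = 39$)
$g{\left(O \right)} = 2 - \frac{1}{3 \left(39 + O\right)}$ ($g{\left(O \right)} = 2 - \frac{1}{3 \left(O + 39\right)} = 2 - \frac{1}{3 \left(39 + O\right)}$)
$14 g{\left(2 \right)} \left(-43\right) = 14 \frac{233 + 6 \cdot 2}{3 \left(39 + 2\right)} \left(-43\right) = 14 \frac{233 + 12}{3 \cdot 41} \left(-43\right) = 14 \cdot \frac{1}{3} \cdot \frac{1}{41} \cdot 245 \left(-43\right) = 14 \cdot \frac{245}{123} \left(-43\right) = \frac{3430}{123} \left(-43\right) = - \frac{147490}{123}$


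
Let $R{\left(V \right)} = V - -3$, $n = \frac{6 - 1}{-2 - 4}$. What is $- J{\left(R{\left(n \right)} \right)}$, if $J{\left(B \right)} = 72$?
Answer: $-72$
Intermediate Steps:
$n = - \frac{5}{6}$ ($n = \frac{5}{-6} = 5 \left(- \frac{1}{6}\right) = - \frac{5}{6} \approx -0.83333$)
$R{\left(V \right)} = 3 + V$ ($R{\left(V \right)} = V + 3 = 3 + V$)
$- J{\left(R{\left(n \right)} \right)} = \left(-1\right) 72 = -72$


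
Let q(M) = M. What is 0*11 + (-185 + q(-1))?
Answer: -186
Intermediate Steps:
0*11 + (-185 + q(-1)) = 0*11 + (-185 - 1) = 0 - 186 = -186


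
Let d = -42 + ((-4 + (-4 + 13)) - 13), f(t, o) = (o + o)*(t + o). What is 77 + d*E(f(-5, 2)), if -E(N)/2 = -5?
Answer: -423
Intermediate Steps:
f(t, o) = 2*o*(o + t) (f(t, o) = (2*o)*(o + t) = 2*o*(o + t))
E(N) = 10 (E(N) = -2*(-5) = 10)
d = -50 (d = -42 + ((-4 + 9) - 13) = -42 + (5 - 13) = -42 - 8 = -50)
77 + d*E(f(-5, 2)) = 77 - 50*10 = 77 - 500 = -423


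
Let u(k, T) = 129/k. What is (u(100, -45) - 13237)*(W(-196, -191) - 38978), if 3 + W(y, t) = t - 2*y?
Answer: 2566404169/5 ≈ 5.1328e+8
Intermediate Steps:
W(y, t) = -3 + t - 2*y (W(y, t) = -3 + (t - 2*y) = -3 + t - 2*y)
(u(100, -45) - 13237)*(W(-196, -191) - 38978) = (129/100 - 13237)*((-3 - 191 - 2*(-196)) - 38978) = (129*(1/100) - 13237)*((-3 - 191 + 392) - 38978) = (129/100 - 13237)*(198 - 38978) = -1323571/100*(-38780) = 2566404169/5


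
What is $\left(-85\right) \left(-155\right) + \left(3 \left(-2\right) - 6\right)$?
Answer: $13163$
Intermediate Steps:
$\left(-85\right) \left(-155\right) + \left(3 \left(-2\right) - 6\right) = 13175 - 12 = 13163$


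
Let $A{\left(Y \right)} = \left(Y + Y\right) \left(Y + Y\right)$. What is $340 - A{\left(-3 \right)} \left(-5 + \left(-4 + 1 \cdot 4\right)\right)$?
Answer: $520$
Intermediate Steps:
$A{\left(Y \right)} = 4 Y^{2}$ ($A{\left(Y \right)} = 2 Y 2 Y = 4 Y^{2}$)
$340 - A{\left(-3 \right)} \left(-5 + \left(-4 + 1 \cdot 4\right)\right) = 340 - 4 \left(-3\right)^{2} \left(-5 + \left(-4 + 1 \cdot 4\right)\right) = 340 - 4 \cdot 9 \left(-5 + \left(-4 + 4\right)\right) = 340 - 36 \left(-5 + 0\right) = 340 - 36 \left(-5\right) = 340 - -180 = 340 + 180 = 520$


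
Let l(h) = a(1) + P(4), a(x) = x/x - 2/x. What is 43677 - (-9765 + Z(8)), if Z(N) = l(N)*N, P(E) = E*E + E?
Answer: 53290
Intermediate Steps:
a(x) = 1 - 2/x
P(E) = E + E² (P(E) = E² + E = E + E²)
l(h) = 19 (l(h) = (-2 + 1)/1 + 4*(1 + 4) = 1*(-1) + 4*5 = -1 + 20 = 19)
Z(N) = 19*N
43677 - (-9765 + Z(8)) = 43677 - (-9765 + 19*8) = 43677 - (-9765 + 152) = 43677 - 1*(-9613) = 43677 + 9613 = 53290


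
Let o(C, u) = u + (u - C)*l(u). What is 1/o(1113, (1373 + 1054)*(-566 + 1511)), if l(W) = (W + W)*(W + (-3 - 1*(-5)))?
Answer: 1/24117057717475586535 ≈ 4.1464e-20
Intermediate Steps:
l(W) = 2*W*(2 + W) (l(W) = (2*W)*(W + (-3 + 5)) = (2*W)*(W + 2) = (2*W)*(2 + W) = 2*W*(2 + W))
o(C, u) = u + 2*u*(2 + u)*(u - C) (o(C, u) = u + (u - C)*(2*u*(2 + u)) = u + 2*u*(2 + u)*(u - C))
1/o(1113, (1373 + 1054)*(-566 + 1511)) = 1/(((1373 + 1054)*(-566 + 1511))*(1 - 2*1113*(2 + (1373 + 1054)*(-566 + 1511)) + 2*((1373 + 1054)*(-566 + 1511))*(2 + (1373 + 1054)*(-566 + 1511)))) = 1/((2427*945)*(1 - 2*1113*(2 + 2427*945) + 2*(2427*945)*(2 + 2427*945))) = 1/(2293515*(1 - 2*1113*(2 + 2293515) + 2*2293515*(2 + 2293515))) = 1/(2293515*(1 - 2*1113*2293517 + 2*2293515*2293517)) = 1/(2293515*(1 - 5105368842 + 10520431284510)) = 1/(2293515*10515325915669) = 1/24117057717475586535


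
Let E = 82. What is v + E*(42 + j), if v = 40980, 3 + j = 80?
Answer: 50738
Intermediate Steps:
j = 77 (j = -3 + 80 = 77)
v + E*(42 + j) = 40980 + 82*(42 + 77) = 40980 + 82*119 = 40980 + 9758 = 50738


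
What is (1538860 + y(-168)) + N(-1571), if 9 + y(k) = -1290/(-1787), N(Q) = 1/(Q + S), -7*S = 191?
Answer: 30766194753567/19992956 ≈ 1.5389e+6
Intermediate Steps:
S = -191/7 (S = -⅐*191 = -191/7 ≈ -27.286)
N(Q) = 1/(-191/7 + Q) (N(Q) = 1/(Q - 191/7) = 1/(-191/7 + Q))
y(k) = -14793/1787 (y(k) = -9 - 1290/(-1787) = -9 - 1290*(-1/1787) = -9 + 1290/1787 = -14793/1787)
(1538860 + y(-168)) + N(-1571) = (1538860 - 14793/1787) + 7/(-191 + 7*(-1571)) = 2749928027/1787 + 7/(-191 - 10997) = 2749928027/1787 + 7/(-11188) = 2749928027/1787 + 7*(-1/11188) = 2749928027/1787 - 7/11188 = 30766194753567/19992956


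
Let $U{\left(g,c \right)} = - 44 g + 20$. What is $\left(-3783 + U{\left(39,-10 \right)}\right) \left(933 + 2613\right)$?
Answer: $-19428534$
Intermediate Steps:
$U{\left(g,c \right)} = 20 - 44 g$
$\left(-3783 + U{\left(39,-10 \right)}\right) \left(933 + 2613\right) = \left(-3783 + \left(20 - 1716\right)\right) \left(933 + 2613\right) = \left(-3783 + \left(20 - 1716\right)\right) 3546 = \left(-3783 - 1696\right) 3546 = \left(-5479\right) 3546 = -19428534$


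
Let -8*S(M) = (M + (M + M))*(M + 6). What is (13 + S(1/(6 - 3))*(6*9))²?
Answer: 14161/16 ≈ 885.06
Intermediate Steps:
S(M) = -3*M*(6 + M)/8 (S(M) = -(M + (M + M))*(M + 6)/8 = -(M + 2*M)*(6 + M)/8 = -3*M*(6 + M)/8)
(13 + S(1/(6 - 3))*(6*9))² = (13 + (-3*(6 + 1/(6 - 3))/(8*(6 - 3)))*(6*9))² = (13 - 3/8*(6 + 1/3)/3*54)² = (13 - 3/8*⅓*(6 + ⅓)*54)² = (13 - 3/8*⅓*19/3*54)² = (13 - 19/24*54)² = (13 - 171/4)² = (-119/4)² = 14161/16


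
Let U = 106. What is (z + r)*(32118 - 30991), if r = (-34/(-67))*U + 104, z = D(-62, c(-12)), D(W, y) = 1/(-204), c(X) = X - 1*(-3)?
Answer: 2430511867/13668 ≈ 1.7783e+5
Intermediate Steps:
c(X) = 3 + X (c(X) = X + 3 = 3 + X)
D(W, y) = -1/204
z = -1/204 ≈ -0.0049020
r = 10572/67 (r = -34/(-67)*106 + 104 = -34*(-1/67)*106 + 104 = (34/67)*106 + 104 = 3604/67 + 104 = 10572/67 ≈ 157.79)
(z + r)*(32118 - 30991) = (-1/204 + 10572/67)*(32118 - 30991) = (2156621/13668)*1127 = 2430511867/13668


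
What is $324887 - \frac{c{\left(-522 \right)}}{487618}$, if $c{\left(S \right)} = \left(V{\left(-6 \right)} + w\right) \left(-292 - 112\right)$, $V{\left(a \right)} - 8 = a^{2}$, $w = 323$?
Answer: $\frac{79210448717}{243809} \approx 3.2489 \cdot 10^{5}$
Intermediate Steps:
$V{\left(a \right)} = 8 + a^{2}$
$c{\left(S \right)} = -148268$ ($c{\left(S \right)} = \left(\left(8 + \left(-6\right)^{2}\right) + 323\right) \left(-292 - 112\right) = \left(\left(8 + 36\right) + 323\right) \left(-404\right) = \left(44 + 323\right) \left(-404\right) = 367 \left(-404\right) = -148268$)
$324887 - \frac{c{\left(-522 \right)}}{487618} = 324887 - - \frac{148268}{487618} = 324887 - \left(-148268\right) \frac{1}{487618} = 324887 - - \frac{74134}{243809} = 324887 + \frac{74134}{243809} = \frac{79210448717}{243809}$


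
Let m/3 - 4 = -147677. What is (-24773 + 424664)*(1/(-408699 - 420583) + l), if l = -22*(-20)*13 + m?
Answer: -145018147510964229/829282 ≈ -1.7487e+11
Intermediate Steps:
m = -443019 (m = 12 + 3*(-147677) = 12 - 443031 = -443019)
l = -437299 (l = -22*(-20)*13 - 443019 = 440*13 - 443019 = 5720 - 443019 = -437299)
(-24773 + 424664)*(1/(-408699 - 420583) + l) = (-24773 + 424664)*(1/(-408699 - 420583) - 437299) = 399891*(1/(-829282) - 437299) = 399891*(-1/829282 - 437299) = 399891*(-362644189319/829282) = -145018147510964229/829282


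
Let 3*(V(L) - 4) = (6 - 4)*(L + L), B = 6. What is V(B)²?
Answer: 144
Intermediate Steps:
V(L) = 4 + 4*L/3 (V(L) = 4 + ((6 - 4)*(L + L))/3 = 4 + (2*(2*L))/3 = 4 + (4*L)/3 = 4 + 4*L/3)
V(B)² = (4 + (4/3)*6)² = (4 + 8)² = 12² = 144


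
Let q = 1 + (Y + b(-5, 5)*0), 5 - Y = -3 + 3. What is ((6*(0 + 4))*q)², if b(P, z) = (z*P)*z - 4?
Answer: 20736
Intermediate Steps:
b(P, z) = -4 + P*z² (b(P, z) = (P*z)*z - 4 = P*z² - 4 = -4 + P*z²)
Y = 5 (Y = 5 - (-3 + 3) = 5 - 1*0 = 5 + 0 = 5)
q = 6 (q = 1 + (5 + (-4 - 5*5²)*0) = 1 + (5 + (-4 - 5*25)*0) = 1 + (5 + (-4 - 125)*0) = 1 + (5 - 129*0) = 1 + (5 + 0) = 1 + 5 = 6)
((6*(0 + 4))*q)² = ((6*(0 + 4))*6)² = ((6*4)*6)² = (24*6)² = 144² = 20736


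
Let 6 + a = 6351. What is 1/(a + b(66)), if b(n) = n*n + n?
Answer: 1/10767 ≈ 9.2876e-5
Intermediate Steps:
a = 6345 (a = -6 + 6351 = 6345)
b(n) = n + n² (b(n) = n² + n = n + n²)
1/(a + b(66)) = 1/(6345 + 66*(1 + 66)) = 1/(6345 + 66*67) = 1/(6345 + 4422) = 1/10767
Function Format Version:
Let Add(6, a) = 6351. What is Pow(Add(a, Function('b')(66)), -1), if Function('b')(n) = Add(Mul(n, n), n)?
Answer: Rational(1, 10767) ≈ 9.2876e-5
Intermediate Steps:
a = 6345 (a = Add(-6, 6351) = 6345)
Function('b')(n) = Add(n, Pow(n, 2)) (Function('b')(n) = Add(Pow(n, 2), n) = Add(n, Pow(n, 2)))
Pow(Add(a, Function('b')(66)), -1) = Pow(Add(6345, Mul(66, Add(1, 66))), -1) = Pow(Add(6345, Mul(66, 67)), -1) = Pow(Add(6345, 4422), -1) = Pow(10767, -1) = Rational(1, 10767)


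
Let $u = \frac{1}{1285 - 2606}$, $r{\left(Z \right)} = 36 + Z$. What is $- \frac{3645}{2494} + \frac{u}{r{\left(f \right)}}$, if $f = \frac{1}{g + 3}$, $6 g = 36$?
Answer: $- \frac{1564912071}{1070736550} \approx -1.4615$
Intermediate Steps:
$g = 6$ ($g = \frac{1}{6} \cdot 36 = 6$)
$f = \frac{1}{9}$ ($f = \frac{1}{6 + 3} = \frac{1}{9} \approx 0.11111$)
$u = - \frac{1}{1321}$ ($u = \frac{1}{-1321} = - \frac{1}{1321} \approx -0.000757$)
$- \frac{3645}{2494} + \frac{u}{r{\left(f \right)}} = - \frac{3645}{2494} - \frac{1}{1321 \left(36 + \frac{1}{9}\right)} = \left(-3645\right) \frac{1}{2494} - \frac{1}{1321 \cdot \frac{325}{9}} = - \frac{3645}{2494} - \frac{9}{429325} = - \frac{1564912071}{1070736550}$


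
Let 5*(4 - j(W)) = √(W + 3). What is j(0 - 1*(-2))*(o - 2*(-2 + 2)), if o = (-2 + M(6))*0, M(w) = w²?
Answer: 0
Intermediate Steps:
o = 0 (o = (-2 + 6²)*0 = (-2 + 36)*0 = 34*0 = 0)
j(W) = 4 - √(3 + W)/5 (j(W) = 4 - √(W + 3)/5 = 4 - √(3 + W)/5)
j(0 - 1*(-2))*(o - 2*(-2 + 2)) = (4 - √(3 + (0 - 1*(-2)))/5)*(0 - 2*(-2 + 2)) = (4 - √(3 + (0 + 2))/5)*(0 - 2*0) = (4 - √(3 + 2)/5)*(0 + 0) = (4 - √5/5)*0 = 0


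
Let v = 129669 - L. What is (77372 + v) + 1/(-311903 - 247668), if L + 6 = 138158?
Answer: 38548286618/559571 ≈ 68889.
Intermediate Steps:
L = 138152 (L = -6 + 138158 = 138152)
v = -8483 (v = 129669 - 1*138152 = 129669 - 138152 = -8483)
(77372 + v) + 1/(-311903 - 247668) = (77372 - 8483) + 1/(-311903 - 247668) = 68889 + 1/(-559571) = 68889 - 1/559571 = 38548286618/559571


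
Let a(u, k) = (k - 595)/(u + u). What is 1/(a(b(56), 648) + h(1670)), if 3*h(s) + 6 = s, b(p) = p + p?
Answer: 672/372895 ≈ 0.0018021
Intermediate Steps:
b(p) = 2*p
a(u, k) = (-595 + k)/(2*u) (a(u, k) = (-595 + k)/((2*u)) = (-595 + k)*(1/(2*u)) = (-595 + k)/(2*u))
h(s) = -2 + s/3
1/(a(b(56), 648) + h(1670)) = 1/((-595 + 648)/(2*((2*56))) + (-2 + (⅓)*1670)) = 1/((½)*53/112 + (-2 + 1670/3)) = 1/((½)*(1/112)*53 + 1664/3) = 1/(53/224 + 1664/3) = 1/(372895/672) = 672/372895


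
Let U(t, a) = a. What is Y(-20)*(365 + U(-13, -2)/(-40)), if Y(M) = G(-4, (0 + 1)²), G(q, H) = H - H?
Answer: 0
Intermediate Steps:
G(q, H) = 0
Y(M) = 0
Y(-20)*(365 + U(-13, -2)/(-40)) = 0*(365 - 2/(-40)) = 0*(365 - 2*(-1/40)) = 0*(365 + 1/20) = 0*(7301/20) = 0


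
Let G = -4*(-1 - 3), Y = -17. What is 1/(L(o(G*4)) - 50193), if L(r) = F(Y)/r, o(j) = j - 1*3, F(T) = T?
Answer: -61/3061790 ≈ -1.9923e-5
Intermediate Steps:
G = 16 (G = -4*(-4) = 16)
o(j) = -3 + j (o(j) = j - 3 = -3 + j)
L(r) = -17/r
1/(L(o(G*4)) - 50193) = 1/(-17/(-3 + 16*4) - 50193) = 1/(-17/(-3 + 64) - 50193) = 1/(-17/61 - 50193) = 1/(-3061790/61) = -61/3061790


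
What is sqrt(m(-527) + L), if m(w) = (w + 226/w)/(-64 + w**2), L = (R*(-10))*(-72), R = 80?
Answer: sqrt(49333959232055399019)/29265891 ≈ 240.00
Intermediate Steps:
L = 57600 (L = (80*(-10))*(-72) = -800*(-72) = 57600)
m(w) = (w + 226/w)/(-64 + w**2)
sqrt(m(-527) + L) = sqrt((226 + (-527)**2)/((-527)*(-64 + (-527)**2)) + 57600) = sqrt(-(226 + 277729)/(527*(-64 + 277729)) + 57600) = sqrt(-1/527*277955/277665 + 57600) = sqrt(-1/527*1/277665*277955 + 57600) = sqrt(-55591/29265891 + 57600) = sqrt(1685715266009/29265891) = sqrt(49333959232055399019)/29265891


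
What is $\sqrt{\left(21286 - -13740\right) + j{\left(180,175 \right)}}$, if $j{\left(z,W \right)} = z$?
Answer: $\sqrt{35206} \approx 187.63$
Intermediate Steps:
$\sqrt{\left(21286 - -13740\right) + j{\left(180,175 \right)}} = \sqrt{\left(21286 - -13740\right) + 180} = \sqrt{\left(21286 + 13740\right) + 180} = \sqrt{35026 + 180} = \sqrt{35206}$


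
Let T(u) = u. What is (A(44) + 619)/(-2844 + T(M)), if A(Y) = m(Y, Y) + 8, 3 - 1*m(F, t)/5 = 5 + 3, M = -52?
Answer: -301/1448 ≈ -0.20787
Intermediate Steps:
m(F, t) = -25 (m(F, t) = 15 - 5*(5 + 3) = 15 - 5*8 = 15 - 40 = -25)
A(Y) = -17 (A(Y) = -25 + 8 = -17)
(A(44) + 619)/(-2844 + T(M)) = (-17 + 619)/(-2844 - 52) = 602/(-2896) = 602*(-1/2896) = -301/1448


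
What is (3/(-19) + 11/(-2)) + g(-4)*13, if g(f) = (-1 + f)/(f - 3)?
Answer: 965/266 ≈ 3.6278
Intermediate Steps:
g(f) = (-1 + f)/(-3 + f)
(3/(-19) + 11/(-2)) + g(-4)*13 = (3/(-19) + 11/(-2)) + ((-1 - 4)/(-3 - 4))*13 = (3*(-1/19) + 11*(-1/2)) + (-5/(-7))*13 = (-3/19 - 11/2) - 1/7*(-5)*13 = -215/38 + (5/7)*13 = -215/38 + 65/7 = 965/266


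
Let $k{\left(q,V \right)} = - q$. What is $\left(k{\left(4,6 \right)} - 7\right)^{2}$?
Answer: $121$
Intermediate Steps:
$\left(k{\left(4,6 \right)} - 7\right)^{2} = \left(\left(-1\right) 4 - 7\right)^{2} = \left(-4 - 7\right)^{2} = \left(-11\right)^{2} = 121$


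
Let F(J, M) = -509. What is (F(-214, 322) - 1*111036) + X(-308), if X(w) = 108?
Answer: -111437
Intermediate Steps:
(F(-214, 322) - 1*111036) + X(-308) = (-509 - 1*111036) + 108 = (-509 - 111036) + 108 = -111545 + 108 = -111437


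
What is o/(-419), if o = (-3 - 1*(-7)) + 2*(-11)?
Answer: 18/419 ≈ 0.042959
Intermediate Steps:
o = -18 (o = (-3 + 7) - 22 = 4 - 22 = -18)
o/(-419) = -18/(-419) = -18*(-1/419) = 18/419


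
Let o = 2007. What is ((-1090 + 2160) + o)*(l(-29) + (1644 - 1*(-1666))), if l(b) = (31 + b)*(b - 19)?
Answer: 9889478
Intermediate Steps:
l(b) = (-19 + b)*(31 + b) (l(b) = (31 + b)*(-19 + b) = (-19 + b)*(31 + b))
((-1090 + 2160) + o)*(l(-29) + (1644 - 1*(-1666))) = ((-1090 + 2160) + 2007)*((-589 + (-29)² + 12*(-29)) + (1644 - 1*(-1666))) = (1070 + 2007)*((-589 + 841 - 348) + (1644 + 1666)) = 3077*(-96 + 3310) = 3077*3214 = 9889478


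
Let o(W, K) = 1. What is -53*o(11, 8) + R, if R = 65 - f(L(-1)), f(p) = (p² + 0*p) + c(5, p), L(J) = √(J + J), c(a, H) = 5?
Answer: 9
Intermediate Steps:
L(J) = √2*√J (L(J) = √(2*J) = √2*√J)
f(p) = 5 + p² (f(p) = (p² + 0*p) + 5 = (p² + 0) + 5 = p² + 5 = 5 + p²)
R = 62 (R = 65 - (5 + (√2*√(-1))²) = 65 - (5 + (√2*I)²) = 65 - (5 + (I*√2)²) = 65 - (5 - 2) = 65 - 1*3 = 65 - 3 = 62)
-53*o(11, 8) + R = -53*1 + 62 = -53 + 62 = 9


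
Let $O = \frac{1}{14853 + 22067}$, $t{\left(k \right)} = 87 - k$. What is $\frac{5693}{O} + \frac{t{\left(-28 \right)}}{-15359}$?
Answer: $\frac{3228240015925}{15359} \approx 2.1019 \cdot 10^{8}$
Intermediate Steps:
$O = \frac{1}{36920} \approx 2.7086 \cdot 10^{-5}$
$\frac{5693}{O} + \frac{t{\left(-28 \right)}}{-15359} = 5693 \frac{1}{\frac{1}{36920}} + \frac{87 - -28}{-15359} = 5693 \cdot 36920 + \left(87 + 28\right) \left(- \frac{1}{15359}\right) = 210185560 + 115 \left(- \frac{1}{15359}\right) = 210185560 - \frac{115}{15359} = \frac{3228240015925}{15359}$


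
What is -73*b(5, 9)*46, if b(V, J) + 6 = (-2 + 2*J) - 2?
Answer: -26864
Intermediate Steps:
b(V, J) = -10 + 2*J (b(V, J) = -6 + ((-2 + 2*J) - 2) = -6 + (-4 + 2*J) = -10 + 2*J)
-73*b(5, 9)*46 = -73*(-10 + 2*9)*46 = -73*(-10 + 18)*46 = -73*8*46 = -584*46 = -26864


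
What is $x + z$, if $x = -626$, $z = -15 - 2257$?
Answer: $-2898$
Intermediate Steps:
$z = -2272$ ($z = -15 - 2257 = -2272$)
$x + z = -626 - 2272 = -2898$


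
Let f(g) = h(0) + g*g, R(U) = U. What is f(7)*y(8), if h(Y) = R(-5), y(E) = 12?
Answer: 528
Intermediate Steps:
h(Y) = -5
f(g) = -5 + g² (f(g) = -5 + g*g = -5 + g²)
f(7)*y(8) = (-5 + 7²)*12 = (-5 + 49)*12 = 44*12 = 528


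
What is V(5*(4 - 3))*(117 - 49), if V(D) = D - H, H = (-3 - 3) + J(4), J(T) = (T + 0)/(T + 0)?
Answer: 680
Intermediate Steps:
J(T) = 1 (J(T) = T/T = 1)
H = -5 (H = (-3 - 3) + 1 = -6 + 1 = -5)
V(D) = 5 + D (V(D) = D - 1*(-5) = D + 5 = 5 + D)
V(5*(4 - 3))*(117 - 49) = (5 + 5*(4 - 3))*(117 - 49) = (5 + 5*1)*68 = (5 + 5)*68 = 10*68 = 680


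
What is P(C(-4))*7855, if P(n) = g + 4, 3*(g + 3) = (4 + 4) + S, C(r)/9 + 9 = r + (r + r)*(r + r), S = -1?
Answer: 78550/3 ≈ 26183.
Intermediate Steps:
C(r) = -81 + 9*r + 36*r² (C(r) = -81 + 9*(r + (r + r)*(r + r)) = -81 + 9*(r + (2*r)*(2*r)) = -81 + 9*(r + 4*r²) = -81 + (9*r + 36*r²) = -81 + 9*r + 36*r²)
g = -⅔ (g = -3 + ((4 + 4) - 1)/3 = -3 + (8 - 1)/3 = -3 + (⅓)*7 = -3 + 7/3 = -⅔ ≈ -0.66667)
P(n) = 10/3 (P(n) = -⅔ + 4 = 10/3)
P(C(-4))*7855 = (10/3)*7855 = 78550/3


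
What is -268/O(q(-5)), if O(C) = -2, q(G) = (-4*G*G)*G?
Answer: 134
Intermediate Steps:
q(G) = -4*G³ (q(G) = (-4*G²)*G = -4*G³)
-268/O(q(-5)) = -268/(-2) = -268*(-½) = 134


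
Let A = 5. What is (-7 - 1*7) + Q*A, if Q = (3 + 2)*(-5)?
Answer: -139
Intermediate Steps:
Q = -25 (Q = 5*(-5) = -25)
(-7 - 1*7) + Q*A = (-7 - 1*7) - 25*5 = (-7 - 7) - 125 = -14 - 125 = -139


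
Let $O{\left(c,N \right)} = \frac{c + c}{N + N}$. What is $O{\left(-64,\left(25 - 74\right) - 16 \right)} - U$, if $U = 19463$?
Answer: $- \frac{1265031}{65} \approx -19462.0$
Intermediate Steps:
$O{\left(c,N \right)} = \frac{c}{N}$ ($O{\left(c,N \right)} = \frac{2 c}{2 N} = 2 c \frac{1}{2 N} = \frac{c}{N}$)
$O{\left(-64,\left(25 - 74\right) - 16 \right)} - U = - \frac{64}{\left(25 - 74\right) - 16} - 19463 = - \frac{64}{-49 - 16} - 19463 = - \frac{64}{-65} - 19463 = \left(-64\right) \left(- \frac{1}{65}\right) - 19463 = \frac{64}{65} - 19463 = - \frac{1265031}{65}$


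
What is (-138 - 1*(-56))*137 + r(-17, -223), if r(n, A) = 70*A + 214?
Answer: -26630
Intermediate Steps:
r(n, A) = 214 + 70*A
(-138 - 1*(-56))*137 + r(-17, -223) = (-138 - 1*(-56))*137 + (214 + 70*(-223)) = (-138 + 56)*137 + (214 - 15610) = -82*137 - 15396 = -11234 - 15396 = -26630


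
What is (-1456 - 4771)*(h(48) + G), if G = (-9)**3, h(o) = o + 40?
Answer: 3991507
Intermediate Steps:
h(o) = 40 + o
G = -729
(-1456 - 4771)*(h(48) + G) = (-1456 - 4771)*((40 + 48) - 729) = -6227*(88 - 729) = -6227*(-641) = 3991507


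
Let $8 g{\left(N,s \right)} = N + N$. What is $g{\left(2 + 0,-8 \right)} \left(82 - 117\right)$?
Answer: $- \frac{35}{2} \approx -17.5$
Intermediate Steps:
$g{\left(N,s \right)} = \frac{N}{4}$ ($g{\left(N,s \right)} = \frac{N + N}{8} = \frac{2 N}{8} = \frac{N}{4}$)
$g{\left(2 + 0,-8 \right)} \left(82 - 117\right) = \frac{2 + 0}{4} \left(82 - 117\right) = \frac{1}{4} \cdot 2 \left(-35\right) = \frac{1}{2} \left(-35\right) = - \frac{35}{2}$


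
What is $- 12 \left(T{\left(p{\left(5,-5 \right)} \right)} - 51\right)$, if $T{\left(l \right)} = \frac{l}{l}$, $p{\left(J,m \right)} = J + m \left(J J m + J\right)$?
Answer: $600$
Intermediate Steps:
$p{\left(J,m \right)} = J + m \left(J + m J^{2}\right)$ ($p{\left(J,m \right)} = J + m \left(J^{2} m + J\right) = J + m \left(m J^{2} + J\right) = J + m \left(J + m J^{2}\right)$)
$T{\left(l \right)} = 1$
$- 12 \left(T{\left(p{\left(5,-5 \right)} \right)} - 51\right) = - 12 \left(1 - 51\right) = \left(-12\right) \left(-50\right) = 600$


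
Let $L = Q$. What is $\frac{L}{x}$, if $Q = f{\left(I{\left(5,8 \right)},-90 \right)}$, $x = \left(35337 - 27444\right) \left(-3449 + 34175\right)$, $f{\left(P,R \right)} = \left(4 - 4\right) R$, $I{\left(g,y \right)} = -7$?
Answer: $0$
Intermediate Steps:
$f{\left(P,R \right)} = 0$ ($f{\left(P,R \right)} = 0 R = 0$)
$x = 242520318$ ($x = 7893 \cdot 30726 = 242520318$)
$Q = 0$
$L = 0$
$\frac{L}{x} = \frac{0}{242520318} = 0 \cdot \frac{1}{242520318} = 0$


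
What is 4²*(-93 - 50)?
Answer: -2288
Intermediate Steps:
4²*(-93 - 50) = 16*(-143) = -2288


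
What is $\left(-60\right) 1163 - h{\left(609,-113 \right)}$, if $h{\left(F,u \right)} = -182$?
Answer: $-69598$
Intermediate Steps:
$\left(-60\right) 1163 - h{\left(609,-113 \right)} = \left(-60\right) 1163 - -182 = -69780 + 182 = -69598$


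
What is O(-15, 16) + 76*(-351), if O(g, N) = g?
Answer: -26691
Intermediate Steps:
O(-15, 16) + 76*(-351) = -15 + 76*(-351) = -15 - 26676 = -26691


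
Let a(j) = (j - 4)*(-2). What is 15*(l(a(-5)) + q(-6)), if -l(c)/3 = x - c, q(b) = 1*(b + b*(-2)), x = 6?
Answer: 630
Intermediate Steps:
q(b) = -b (q(b) = 1*(b - 2*b) = 1*(-b) = -b)
a(j) = 8 - 2*j (a(j) = (-4 + j)*(-2) = 8 - 2*j)
l(c) = -18 + 3*c (l(c) = -3*(6 - c) = -18 + 3*c)
15*(l(a(-5)) + q(-6)) = 15*((-18 + 3*(8 - 2*(-5))) - 1*(-6)) = 15*((-18 + 3*(8 + 10)) + 6) = 15*((-18 + 3*18) + 6) = 15*((-18 + 54) + 6) = 15*(36 + 6) = 15*42 = 630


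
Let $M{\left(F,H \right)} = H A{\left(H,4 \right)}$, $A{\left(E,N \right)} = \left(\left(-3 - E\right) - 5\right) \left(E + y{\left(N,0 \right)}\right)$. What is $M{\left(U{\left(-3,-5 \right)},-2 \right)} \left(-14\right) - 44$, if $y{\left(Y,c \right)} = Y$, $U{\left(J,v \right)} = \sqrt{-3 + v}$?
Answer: $-380$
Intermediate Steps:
$A{\left(E,N \right)} = \left(-8 - E\right) \left(E + N\right)$ ($A{\left(E,N \right)} = \left(\left(-3 - E\right) - 5\right) \left(E + N\right) = \left(-8 - E\right) \left(E + N\right)$)
$M{\left(F,H \right)} = H \left(-32 - H^{2} - 12 H\right)$ ($M{\left(F,H \right)} = H \left(- H^{2} - 8 H - 32 - H 4\right) = H \left(- H^{2} - 8 H - 32 - 4 H\right) = H \left(-32 - H^{2} - 12 H\right)$)
$M{\left(U{\left(-3,-5 \right)},-2 \right)} \left(-14\right) - 44 = \left(-1\right) \left(-2\right) \left(32 + \left(-2\right)^{2} + 12 \left(-2\right)\right) \left(-14\right) - 44 = \left(-1\right) \left(-2\right) \left(32 + 4 - 24\right) \left(-14\right) - 44 = \left(-1\right) \left(-2\right) 12 \left(-14\right) - 44 = 24 \left(-14\right) - 44 = -336 - 44 = -380$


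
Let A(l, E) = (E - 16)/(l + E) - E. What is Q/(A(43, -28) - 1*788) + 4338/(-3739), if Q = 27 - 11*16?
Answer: -41287407/42789116 ≈ -0.96490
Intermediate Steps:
Q = -149 (Q = 27 - 176 = -149)
A(l, E) = -E + (-16 + E)/(E + l) (A(l, E) = (-16 + E)/(E + l) - E = -E + (-16 + E)/(E + l))
Q/(A(43, -28) - 1*788) + 4338/(-3739) = -149/((-16 - 28 - 1*(-28)**2 - 1*(-28)*43)/(-28 + 43) - 1*788) + 4338/(-3739) = -149/((-16 - 28 - 1*784 + 1204)/15 - 788) + 4338*(-1/3739) = -149/((-16 - 28 - 784 + 1204)/15 - 788) - 4338/3739 = -149/((1/15)*376 - 788) - 4338/3739 = -149/(376/15 - 788) - 4338/3739 = -149/(-11444/15) - 4338/3739 = -149*(-15/11444) - 4338/3739 = 2235/11444 - 4338/3739 = -41287407/42789116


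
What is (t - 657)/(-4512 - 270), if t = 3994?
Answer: -3337/4782 ≈ -0.69783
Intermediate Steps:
(t - 657)/(-4512 - 270) = (3994 - 657)/(-4512 - 270) = 3337/(-4782) = 3337*(-1/4782) = -3337/4782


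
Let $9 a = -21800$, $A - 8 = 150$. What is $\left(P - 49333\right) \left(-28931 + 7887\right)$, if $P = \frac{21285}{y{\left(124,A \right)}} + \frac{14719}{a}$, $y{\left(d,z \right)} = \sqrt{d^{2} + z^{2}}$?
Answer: $\frac{5658688833331}{5450} - \frac{44792154 \sqrt{10085}}{2017} \approx 1.0361 \cdot 10^{9}$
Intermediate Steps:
$A = 158$ ($A = 8 + 150 = 158$)
$a = - \frac{21800}{9}$ ($a = \frac{1}{9} \left(-21800\right) = - \frac{21800}{9} \approx -2422.2$)
$P = - \frac{132471}{21800} + \frac{4257 \sqrt{10085}}{4034}$ ($P = \frac{21285}{\sqrt{124^{2} + 158^{2}}} + \frac{14719}{- \frac{21800}{9}} = \frac{21285}{\sqrt{15376 + 24964}} + 14719 \left(- \frac{9}{21800}\right) = \frac{21285}{\sqrt{40340}} - \frac{132471}{21800} = \frac{21285}{2 \sqrt{10085}} - \frac{132471}{21800} = 21285 \frac{\sqrt{10085}}{20170} - \frac{132471}{21800} = \frac{4257 \sqrt{10085}}{4034} - \frac{132471}{21800} = - \frac{132471}{21800} + \frac{4257 \sqrt{10085}}{4034} \approx 99.899$)
$\left(P - 49333\right) \left(-28931 + 7887\right) = \left(\left(- \frac{132471}{21800} + \frac{4257 \sqrt{10085}}{4034}\right) - 49333\right) \left(-28931 + 7887\right) = \left(- \frac{1075591871}{21800} + \frac{4257 \sqrt{10085}}{4034}\right) \left(-21044\right) = \frac{5658688833331}{5450} - \frac{44792154 \sqrt{10085}}{2017}$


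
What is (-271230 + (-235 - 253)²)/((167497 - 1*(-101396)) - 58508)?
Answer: -33086/210385 ≈ -0.15726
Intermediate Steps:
(-271230 + (-235 - 253)²)/((167497 - 1*(-101396)) - 58508) = (-271230 + (-488)²)/((167497 + 101396) - 58508) = (-271230 + 238144)/(268893 - 58508) = -33086/210385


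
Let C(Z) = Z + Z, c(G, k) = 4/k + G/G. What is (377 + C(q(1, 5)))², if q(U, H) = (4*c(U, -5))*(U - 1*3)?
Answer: 3493161/25 ≈ 1.3973e+5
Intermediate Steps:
c(G, k) = 1 + 4/k (c(G, k) = 4/k + 1 = 1 + 4/k)
q(U, H) = -12/5 + 4*U/5 (q(U, H) = (4*((4 - 5)/(-5)))*(U - 1*3) = (4*(-⅕*(-1)))*(U - 3) = (4*(⅕))*(-3 + U) = 4*(-3 + U)/5 = -12/5 + 4*U/5)
C(Z) = 2*Z
(377 + C(q(1, 5)))² = (377 + 2*(-12/5 + (⅘)*1))² = (377 + 2*(-12/5 + ⅘))² = (377 + 2*(-8/5))² = (377 - 16/5)² = (1869/5)² = 3493161/25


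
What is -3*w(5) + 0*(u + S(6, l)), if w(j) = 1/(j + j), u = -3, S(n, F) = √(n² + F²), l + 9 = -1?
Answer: -3/10 ≈ -0.30000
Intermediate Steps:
l = -10 (l = -9 - 1 = -10)
S(n, F) = √(F² + n²)
w(j) = 1/(2*j)
-3*w(5) + 0*(u + S(6, l)) = -3/(2*5) + 0*(-3 + √((-10)² + 6²)) = -3/(2*5) + 0*(-3 + √(100 + 36)) = -3*⅒ + 0*(-3 + √136) = -3/10 + 0*(-3 + 2*√34) = -3/10 + 0 = -3/10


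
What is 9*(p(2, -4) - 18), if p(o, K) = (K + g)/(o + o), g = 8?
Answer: -153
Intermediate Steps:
p(o, K) = (8 + K)/(2*o) (p(o, K) = (K + 8)/(o + o) = (8 + K)/((2*o)) = (8 + K)*(1/(2*o)) = (8 + K)/(2*o))
9*(p(2, -4) - 18) = 9*((½)*(8 - 4)/2 - 18) = 9*((½)*(½)*4 - 18) = 9*(1 - 18) = 9*(-17) = -153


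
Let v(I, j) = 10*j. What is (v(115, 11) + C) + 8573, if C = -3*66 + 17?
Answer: 8502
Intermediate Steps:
C = -181 (C = -198 + 17 = -181)
(v(115, 11) + C) + 8573 = (10*11 - 181) + 8573 = (110 - 181) + 8573 = -71 + 8573 = 8502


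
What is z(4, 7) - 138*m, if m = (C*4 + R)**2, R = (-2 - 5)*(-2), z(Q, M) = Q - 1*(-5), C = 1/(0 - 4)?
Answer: -23313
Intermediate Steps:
C = -1/4 (C = 1/(-4) = -1/4 ≈ -0.25000)
z(Q, M) = 5 + Q (z(Q, M) = Q + 5 = 5 + Q)
R = 14 (R = -7*(-2) = 14)
m = 169 (m = (-1/4*4 + 14)**2 = (-1 + 14)**2 = 13**2 = 169)
z(4, 7) - 138*m = (5 + 4) - 138*169 = 9 - 23322 = -23313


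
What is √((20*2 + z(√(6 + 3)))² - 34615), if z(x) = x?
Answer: I*√32766 ≈ 181.01*I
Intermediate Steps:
√((20*2 + z(√(6 + 3)))² - 34615) = √((20*2 + √(6 + 3))² - 34615) = √((40 + √9)² - 34615) = √((40 + 3)² - 34615) = √(43² - 34615) = √(1849 - 34615) = √(-32766) = I*√32766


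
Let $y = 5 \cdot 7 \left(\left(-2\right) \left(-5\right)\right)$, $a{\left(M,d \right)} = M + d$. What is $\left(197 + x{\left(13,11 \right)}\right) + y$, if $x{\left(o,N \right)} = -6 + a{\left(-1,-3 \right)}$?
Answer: $537$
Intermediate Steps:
$x{\left(o,N \right)} = -10$ ($x{\left(o,N \right)} = -6 - 4 = -10$)
$y = 350$ ($y = 35 \cdot 10 = 350$)
$\left(197 + x{\left(13,11 \right)}\right) + y = \left(197 - 10\right) + 350 = 187 + 350 = 537$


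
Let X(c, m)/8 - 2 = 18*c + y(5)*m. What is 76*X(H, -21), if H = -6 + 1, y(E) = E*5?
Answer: -372704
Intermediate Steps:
y(E) = 5*E
H = -5
X(c, m) = 16 + 144*c + 200*m (X(c, m) = 16 + 8*(18*c + (5*5)*m) = 16 + 8*(18*c + 25*m) = 16 + (144*c + 200*m) = 16 + 144*c + 200*m)
76*X(H, -21) = 76*(16 + 144*(-5) + 200*(-21)) = 76*(16 - 720 - 4200) = 76*(-4904) = -372704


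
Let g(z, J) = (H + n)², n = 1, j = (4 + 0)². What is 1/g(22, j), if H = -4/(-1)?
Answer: 1/25 ≈ 0.040000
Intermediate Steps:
H = 4 (H = -4*(-1) = 4)
j = 16 (j = 4² = 16)
g(z, J) = 25 (g(z, J) = (4 + 1)² = 5² = 25)
1/g(22, j) = 1/25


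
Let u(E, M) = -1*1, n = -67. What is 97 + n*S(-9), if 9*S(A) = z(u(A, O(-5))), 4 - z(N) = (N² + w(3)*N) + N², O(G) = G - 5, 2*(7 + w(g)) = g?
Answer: 2215/18 ≈ 123.06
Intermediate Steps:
w(g) = -7 + g/2
O(G) = -5 + G
u(E, M) = -1
z(N) = 4 - 2*N² + 11*N/2 (z(N) = 4 - ((N² + (-7 + (½)*3)*N) + N²) = 4 - ((N² + (-7 + 3/2)*N) + N²) = 4 - ((N² - 11*N/2) + N²) = 4 - (2*N² - 11*N/2) = 4 + (-2*N² + 11*N/2) = 4 - 2*N² + 11*N/2)
S(A) = -7/18 (S(A) = (4 - 2*(-1)² + (11/2)*(-1))/9 = (4 - 2*1 - 11/2)/9 = (4 - 2 - 11/2)/9 = (⅑)*(-7/2) = -7/18)
97 + n*S(-9) = 97 - 67*(-7/18) = 97 + 469/18 = 2215/18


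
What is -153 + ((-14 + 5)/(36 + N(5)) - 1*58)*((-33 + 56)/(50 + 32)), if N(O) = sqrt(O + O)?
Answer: -4464283/26363 + 207*sqrt(10)/105452 ≈ -169.33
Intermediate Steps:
N(O) = sqrt(2)*sqrt(O) (N(O) = sqrt(2*O) = sqrt(2)*sqrt(O))
-153 + ((-14 + 5)/(36 + N(5)) - 1*58)*((-33 + 56)/(50 + 32)) = -153 + ((-14 + 5)/(36 + sqrt(2)*sqrt(5)) - 1*58)*((-33 + 56)/(50 + 32)) = -153 + (-9/(36 + sqrt(10)) - 58)*(23/82) = -153 + (-58 - 9/(36 + sqrt(10)))*(23*(1/82)) = -153 + (-58 - 9/(36 + sqrt(10)))*(23/82) = -153 + (-667/41 - 207/(82*(36 + sqrt(10)))) = -6940/41 - 207/(82*(36 + sqrt(10)))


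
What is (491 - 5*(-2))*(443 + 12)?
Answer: 227955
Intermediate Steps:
(491 - 5*(-2))*(443 + 12) = (491 + 10)*455 = 501*455 = 227955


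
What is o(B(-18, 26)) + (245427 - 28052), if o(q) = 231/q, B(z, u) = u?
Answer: 5651981/26 ≈ 2.1738e+5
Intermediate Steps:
o(B(-18, 26)) + (245427 - 28052) = 231/26 + (245427 - 28052) = 231*(1/26) + 217375 = 231/26 + 217375 = 5651981/26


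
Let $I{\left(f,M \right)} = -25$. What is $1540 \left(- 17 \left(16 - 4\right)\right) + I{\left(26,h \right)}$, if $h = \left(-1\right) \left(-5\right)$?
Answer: $-314185$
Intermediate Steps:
$h = 5$
$1540 \left(- 17 \left(16 - 4\right)\right) + I{\left(26,h \right)} = 1540 \left(- 17 \left(16 - 4\right)\right) - 25 = 1540 \left(\left(-17\right) 12\right) - 25 = 1540 \left(-204\right) - 25 = -314160 - 25 = -314185$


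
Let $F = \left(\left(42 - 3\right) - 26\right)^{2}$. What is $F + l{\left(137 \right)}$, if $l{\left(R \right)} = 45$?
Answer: $214$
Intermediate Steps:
$F = 169$ ($F = \left(\left(42 - 3\right) - 26\right)^{2} = \left(39 - 26\right)^{2} = 13^{2} = 169$)
$F + l{\left(137 \right)} = 169 + 45 = 214$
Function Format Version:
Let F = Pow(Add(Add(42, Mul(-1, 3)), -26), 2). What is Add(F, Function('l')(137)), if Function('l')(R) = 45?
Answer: 214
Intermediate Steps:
F = 169 (F = Pow(Add(Add(42, -3), -26), 2) = Pow(Add(39, -26), 2) = Pow(13, 2) = 169)
Add(F, Function('l')(137)) = Add(169, 45) = 214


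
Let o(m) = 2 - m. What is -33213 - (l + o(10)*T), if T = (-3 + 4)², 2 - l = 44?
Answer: -33163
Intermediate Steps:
l = -42 (l = 2 - 1*44 = 2 - 44 = -42)
T = 1 (T = 1² = 1)
-33213 - (l + o(10)*T) = -33213 - (-42 + (2 - 1*10)*1) = -33213 - (-42 + (2 - 10)*1) = -33213 - (-42 - 8*1) = -33213 - (-42 - 8) = -33213 - 1*(-50) = -33213 + 50 = -33163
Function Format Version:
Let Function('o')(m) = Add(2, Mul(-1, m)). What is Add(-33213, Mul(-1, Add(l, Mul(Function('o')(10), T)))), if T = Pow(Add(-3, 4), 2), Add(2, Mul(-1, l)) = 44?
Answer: -33163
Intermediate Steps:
l = -42 (l = Add(2, Mul(-1, 44)) = Add(2, -44) = -42)
T = 1 (T = Pow(1, 2) = 1)
Add(-33213, Mul(-1, Add(l, Mul(Function('o')(10), T)))) = Add(-33213, Mul(-1, Add(-42, Mul(Add(2, Mul(-1, 10)), 1)))) = Add(-33213, Mul(-1, Add(-42, Mul(Add(2, -10), 1)))) = Add(-33213, Mul(-1, Add(-42, Mul(-8, 1)))) = Add(-33213, Mul(-1, Add(-42, -8))) = Add(-33213, Mul(-1, -50)) = Add(-33213, 50) = -33163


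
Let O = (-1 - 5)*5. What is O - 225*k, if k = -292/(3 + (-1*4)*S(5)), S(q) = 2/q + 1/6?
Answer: 985170/11 ≈ 89561.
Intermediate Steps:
S(q) = 1/6 + 2/q (S(q) = 2/q + 1*(1/6) = 2/q + 1/6 = 1/6 + 2/q)
O = -30 (O = -6*5 = -30)
k = -4380/11 (k = -292/(3 + (-1*4)*((1/6)*(12 + 5)/5)) = -292/(3 - 2*17/(3*5)) = -292/(3 - 4*17/30) = -292/(3 - 34/15) = -292/11/15 = -292*15/11 = -4380/11 ≈ -398.18)
O - 225*k = -30 - 225*(-4380/11) = -30 + 985500/11 = 985170/11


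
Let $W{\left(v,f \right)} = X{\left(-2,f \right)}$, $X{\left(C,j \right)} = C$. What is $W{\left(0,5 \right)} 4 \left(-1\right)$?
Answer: $8$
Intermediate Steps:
$W{\left(v,f \right)} = -2$
$W{\left(0,5 \right)} 4 \left(-1\right) = \left(-2\right) 4 \left(-1\right) = \left(-8\right) \left(-1\right) = 8$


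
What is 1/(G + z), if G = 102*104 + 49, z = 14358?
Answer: 1/25015 ≈ 3.9976e-5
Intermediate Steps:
G = 10657 (G = 10608 + 49 = 10657)
1/(G + z) = 1/(10657 + 14358) = 1/25015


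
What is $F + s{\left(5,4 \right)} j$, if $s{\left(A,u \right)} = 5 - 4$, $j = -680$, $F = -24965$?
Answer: $-25645$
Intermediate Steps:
$s{\left(A,u \right)} = 1$
$F + s{\left(5,4 \right)} j = -24965 + 1 \left(-680\right) = -24965 - 680 = -25645$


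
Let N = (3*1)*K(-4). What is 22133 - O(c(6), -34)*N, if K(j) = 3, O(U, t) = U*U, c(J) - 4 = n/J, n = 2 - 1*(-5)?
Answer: 87571/4 ≈ 21893.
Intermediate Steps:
n = 7 (n = 2 + 5 = 7)
c(J) = 4 + 7/J
O(U, t) = U²
N = 9 (N = (3*1)*3 = 3*3 = 9)
22133 - O(c(6), -34)*N = 22133 - (4 + 7/6)²*9 = 22133 - (31/6)²*9 = 22133 - 961*9/36 = 22133 - 1*961/4 = 22133 - 961/4 = 87571/4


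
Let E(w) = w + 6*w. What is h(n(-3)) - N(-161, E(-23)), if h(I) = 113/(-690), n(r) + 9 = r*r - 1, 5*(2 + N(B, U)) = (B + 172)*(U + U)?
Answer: 490063/690 ≈ 710.24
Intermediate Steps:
E(w) = 7*w
N(B, U) = -2 + 2*U*(172 + B)/5 (N(B, U) = -2 + ((B + 172)*(U + U))/5 = -2 + ((172 + B)*(2*U))/5 = -2 + (2*U*(172 + B))/5 = -2 + 2*U*(172 + B)/5)
n(r) = -10 + r² (n(r) = -9 + (r*r - 1) = -9 + (r² - 1) = -9 + (-1 + r²) = -10 + r²)
h(I) = -113/690 (h(I) = 113*(-1/690) = -113/690)
h(n(-3)) - N(-161, E(-23)) = -113/690 - (-2 + 344*(7*(-23))/5 + (⅖)*(-161)*(7*(-23))) = -113/690 - (-2 + (344/5)*(-161) + (⅖)*(-161)*(-161)) = -113/690 - (-2 - 55384/5 + 51842/5) = -113/690 - 1*(-3552/5) = -113/690 + 3552/5 = 490063/690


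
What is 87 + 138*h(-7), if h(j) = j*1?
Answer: -879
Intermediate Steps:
h(j) = j
87 + 138*h(-7) = 87 + 138*(-7) = 87 - 966 = -879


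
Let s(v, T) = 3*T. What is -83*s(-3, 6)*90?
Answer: -134460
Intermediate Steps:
-83*s(-3, 6)*90 = -83*(3*6)*90 = -83*18*90 = -1494*90 = -1*134460 = -134460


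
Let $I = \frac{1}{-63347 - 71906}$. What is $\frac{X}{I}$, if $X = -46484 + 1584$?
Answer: $6072859700$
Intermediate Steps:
$X = -44900$
$I = - \frac{1}{135253}$ ($I = \frac{1}{-135253} = - \frac{1}{135253} \approx -7.3936 \cdot 10^{-6}$)
$\frac{X}{I} = - \frac{44900}{- \frac{1}{135253}} = \left(-44900\right) \left(-135253\right) = 6072859700$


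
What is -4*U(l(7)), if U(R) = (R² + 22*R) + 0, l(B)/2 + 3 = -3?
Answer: 480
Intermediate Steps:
l(B) = -12 (l(B) = -6 + 2*(-3) = -6 - 6 = -12)
U(R) = R² + 22*R
-4*U(l(7)) = -(-48)*(22 - 12) = -(-48)*10 = -4*(-120) = 480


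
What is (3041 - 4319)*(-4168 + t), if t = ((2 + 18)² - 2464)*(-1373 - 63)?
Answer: -3782542608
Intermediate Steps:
t = 2963904 (t = (20² - 2464)*(-1436) = (400 - 2464)*(-1436) = -2064*(-1436) = 2963904)
(3041 - 4319)*(-4168 + t) = (3041 - 4319)*(-4168 + 2963904) = -1278*2959736 = -3782542608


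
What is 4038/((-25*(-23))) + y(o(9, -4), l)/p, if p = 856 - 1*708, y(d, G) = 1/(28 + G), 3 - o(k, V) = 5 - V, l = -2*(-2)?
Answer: 19124543/2723200 ≈ 7.0228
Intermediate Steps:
l = 4
o(k, V) = -2 + V (o(k, V) = 3 - (5 - V) = 3 + (-5 + V) = -2 + V)
p = 148 (p = 856 - 708 = 148)
4038/((-25*(-23))) + y(o(9, -4), l)/p = 4038/((-25*(-23))) + 1/((28 + 4)*148) = 4038/575 + (1/148)/32 = 4038*(1/575) + (1/32)*(1/148) = 4038/575 + 1/4736 = 19124543/2723200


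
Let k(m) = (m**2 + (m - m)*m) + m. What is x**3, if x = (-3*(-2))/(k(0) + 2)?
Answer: 27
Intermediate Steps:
k(m) = m + m**2 (k(m) = (m**2 + 0*m) + m = (m**2 + 0) + m = m**2 + m = m + m**2)
x = 3 (x = (-3*(-2))/(0*(1 + 0) + 2) = 6/(0*1 + 2) = 6/(0 + 2) = 6/2 = 6*(1/2) = 3)
x**3 = 3**3 = 27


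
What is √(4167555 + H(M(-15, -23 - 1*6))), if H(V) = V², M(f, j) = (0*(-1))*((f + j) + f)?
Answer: √4167555 ≈ 2041.5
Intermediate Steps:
M(f, j) = 0 (M(f, j) = 0*(j + 2*f) = 0)
√(4167555 + H(M(-15, -23 - 1*6))) = √(4167555 + 0²) = √(4167555 + 0) = √4167555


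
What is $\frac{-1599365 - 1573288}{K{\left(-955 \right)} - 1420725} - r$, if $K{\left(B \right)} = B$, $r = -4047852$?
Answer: $\frac{5754753404013}{1421680} \approx 4.0479 \cdot 10^{6}$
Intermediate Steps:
$\frac{-1599365 - 1573288}{K{\left(-955 \right)} - 1420725} - r = \frac{-1599365 - 1573288}{-955 - 1420725} - -4047852 = - \frac{3172653}{-1421680} + 4047852 = \left(-3172653\right) \left(- \frac{1}{1421680}\right) + 4047852 = \frac{3172653}{1421680} + 4047852 = \frac{5754753404013}{1421680}$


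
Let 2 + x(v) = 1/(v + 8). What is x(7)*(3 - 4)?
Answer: 29/15 ≈ 1.9333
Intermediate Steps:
x(v) = -2 + 1/(8 + v) (x(v) = -2 + 1/(v + 8) = -2 + 1/(8 + v))
x(7)*(3 - 4) = ((-15 - 2*7)/(8 + 7))*(3 - 4) = ((-15 - 14)/15)*(-1) = ((1/15)*(-29))*(-1) = -29/15*(-1) = 29/15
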